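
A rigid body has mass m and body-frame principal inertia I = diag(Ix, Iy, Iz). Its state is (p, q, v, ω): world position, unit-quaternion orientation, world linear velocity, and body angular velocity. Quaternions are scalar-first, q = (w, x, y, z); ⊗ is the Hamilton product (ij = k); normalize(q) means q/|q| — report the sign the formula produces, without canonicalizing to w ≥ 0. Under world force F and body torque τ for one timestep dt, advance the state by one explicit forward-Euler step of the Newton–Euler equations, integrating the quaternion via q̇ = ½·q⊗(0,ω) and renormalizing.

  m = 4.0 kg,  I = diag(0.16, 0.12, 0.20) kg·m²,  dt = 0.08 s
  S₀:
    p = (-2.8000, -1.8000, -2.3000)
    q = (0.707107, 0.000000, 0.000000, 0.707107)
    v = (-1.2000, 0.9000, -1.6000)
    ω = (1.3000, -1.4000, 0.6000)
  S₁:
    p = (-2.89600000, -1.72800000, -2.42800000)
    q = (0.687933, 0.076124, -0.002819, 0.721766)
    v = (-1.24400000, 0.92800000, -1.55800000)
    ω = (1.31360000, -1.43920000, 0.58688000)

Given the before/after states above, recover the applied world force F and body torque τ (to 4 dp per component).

F = (-2.2000, 1.4000, 2.1000)
τ = (-0.0400, -0.0900, 0.0400)

v₁ − v₀ = (-0.04400000, 0.02800000, 0.04200000)
applied force F = (-2.2000, 1.4000, 2.1000)
Δω = ω₁−ω₀ = (0.01360000, -0.03920000, -0.01312000)
τ = I·(Δω/dt) + ω₀×(Iω₀) = (-0.0400, -0.0900, 0.0400)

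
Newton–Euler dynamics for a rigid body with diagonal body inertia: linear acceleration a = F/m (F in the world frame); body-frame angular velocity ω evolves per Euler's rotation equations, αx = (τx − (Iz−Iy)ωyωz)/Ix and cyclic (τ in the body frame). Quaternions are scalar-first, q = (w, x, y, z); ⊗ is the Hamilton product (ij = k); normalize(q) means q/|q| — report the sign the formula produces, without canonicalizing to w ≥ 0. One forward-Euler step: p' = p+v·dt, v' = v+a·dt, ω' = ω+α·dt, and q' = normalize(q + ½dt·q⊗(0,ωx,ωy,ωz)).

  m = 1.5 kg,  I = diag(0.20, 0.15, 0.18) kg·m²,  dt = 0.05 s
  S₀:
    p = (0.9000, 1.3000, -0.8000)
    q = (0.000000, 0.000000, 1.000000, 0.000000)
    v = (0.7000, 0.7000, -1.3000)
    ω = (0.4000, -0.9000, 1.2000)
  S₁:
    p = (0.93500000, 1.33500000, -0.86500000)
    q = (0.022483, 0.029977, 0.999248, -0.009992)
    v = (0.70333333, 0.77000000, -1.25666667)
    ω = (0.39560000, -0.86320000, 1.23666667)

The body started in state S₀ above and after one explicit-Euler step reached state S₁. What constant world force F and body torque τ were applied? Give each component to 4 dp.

F = (0.1000, 2.1000, 1.3000)
τ = (-0.0500, 0.1200, 0.1500)

velocity change Δv = (0.00333333, 0.07000000, 0.04333333)
m·(v₁−v₀)/dt = (0.1000, 2.1000, 1.3000)
ω₁ − ω₀ = (-0.00440000, 0.03680000, 0.03666667)
gyro term ω₀×Iω₀ = (-0.0324, 0.0096, 0.0180)
applied torque τ = (-0.0500, 0.1200, 0.1500)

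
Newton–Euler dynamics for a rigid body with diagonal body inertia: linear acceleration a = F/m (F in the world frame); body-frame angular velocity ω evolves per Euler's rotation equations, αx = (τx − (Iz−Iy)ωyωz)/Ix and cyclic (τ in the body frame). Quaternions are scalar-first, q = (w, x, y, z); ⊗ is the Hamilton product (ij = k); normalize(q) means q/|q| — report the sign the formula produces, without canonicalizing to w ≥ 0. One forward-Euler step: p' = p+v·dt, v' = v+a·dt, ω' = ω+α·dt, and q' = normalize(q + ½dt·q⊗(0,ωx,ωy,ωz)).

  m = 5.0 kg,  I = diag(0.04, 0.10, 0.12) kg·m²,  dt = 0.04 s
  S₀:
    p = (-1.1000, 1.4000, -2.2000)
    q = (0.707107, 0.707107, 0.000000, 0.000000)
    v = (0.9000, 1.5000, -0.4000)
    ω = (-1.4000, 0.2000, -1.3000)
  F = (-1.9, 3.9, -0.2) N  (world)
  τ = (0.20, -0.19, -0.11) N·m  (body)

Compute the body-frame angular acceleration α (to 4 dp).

α = (5.1300, -0.4440, -0.7767)

ω×(Iω) gyroscopic = (-0.0052, -0.1456, -0.0168)
α = I⁻¹(τ − ω×Iω) = (5.1300, -0.4440, -0.7767)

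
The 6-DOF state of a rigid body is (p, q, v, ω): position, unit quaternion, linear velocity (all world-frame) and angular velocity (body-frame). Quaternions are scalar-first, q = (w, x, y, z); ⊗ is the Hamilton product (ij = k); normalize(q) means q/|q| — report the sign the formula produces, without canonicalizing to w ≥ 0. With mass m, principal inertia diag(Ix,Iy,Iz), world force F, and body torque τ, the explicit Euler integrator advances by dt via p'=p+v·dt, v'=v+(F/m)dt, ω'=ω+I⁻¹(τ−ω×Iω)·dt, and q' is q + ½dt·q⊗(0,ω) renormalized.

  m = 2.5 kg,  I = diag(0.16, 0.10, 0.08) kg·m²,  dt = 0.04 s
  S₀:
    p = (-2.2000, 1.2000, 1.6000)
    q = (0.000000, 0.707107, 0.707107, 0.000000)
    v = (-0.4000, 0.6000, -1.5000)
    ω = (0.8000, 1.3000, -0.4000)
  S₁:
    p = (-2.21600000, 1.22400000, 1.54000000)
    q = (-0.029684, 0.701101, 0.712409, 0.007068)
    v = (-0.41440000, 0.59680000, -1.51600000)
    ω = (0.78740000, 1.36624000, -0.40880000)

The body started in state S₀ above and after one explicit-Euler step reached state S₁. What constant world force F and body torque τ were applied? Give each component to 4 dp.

F = (-0.9000, -0.2000, -1.0000)
τ = (-0.0400, 0.1400, -0.0800)

v₁ − v₀ = (-0.01440000, -0.00320000, -0.01600000)
applied force F = (-0.9000, -0.2000, -1.0000)
Δω = ω₁−ω₀ = (-0.01260000, 0.06624000, -0.00880000)
I·α + gyro = (-0.0400, 0.1400, -0.0800)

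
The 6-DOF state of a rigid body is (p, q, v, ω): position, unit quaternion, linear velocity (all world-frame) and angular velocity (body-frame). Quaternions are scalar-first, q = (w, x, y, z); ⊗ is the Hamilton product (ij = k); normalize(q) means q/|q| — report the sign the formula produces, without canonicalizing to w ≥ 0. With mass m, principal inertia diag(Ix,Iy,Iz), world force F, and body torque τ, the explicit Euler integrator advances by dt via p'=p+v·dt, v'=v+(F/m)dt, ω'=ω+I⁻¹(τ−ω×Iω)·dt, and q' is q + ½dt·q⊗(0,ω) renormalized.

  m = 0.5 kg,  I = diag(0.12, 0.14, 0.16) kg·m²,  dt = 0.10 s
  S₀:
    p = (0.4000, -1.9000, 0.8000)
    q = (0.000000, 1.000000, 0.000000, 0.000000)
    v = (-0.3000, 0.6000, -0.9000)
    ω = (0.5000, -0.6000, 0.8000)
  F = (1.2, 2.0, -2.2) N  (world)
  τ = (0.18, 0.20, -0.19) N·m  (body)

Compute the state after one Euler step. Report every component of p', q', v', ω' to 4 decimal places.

α = I⁻¹(τ − ω×Iω) = (1.5800, 1.5429, -1.1500)
ω' = ω + α·dt = (0.6580, -0.4457, 0.6850)
q⊗(0,ω) = (-0.5000000, 0.0000000, -0.8000000, -0.6000000)
q + ½dt·q⊗(0,ω), renormalized = (-0.0250, 0.9984, -0.0399, -0.0300)
p + v·dt = (0.3700, -1.8400, 0.7100)
new velocity v' = (-0.0600, 1.0000, -1.3400)

p' = (0.3700, -1.8400, 0.7100)
q' = (-0.0250, 0.9984, -0.0399, -0.0300)
v' = (-0.0600, 1.0000, -1.3400)
ω' = (0.6580, -0.4457, 0.6850)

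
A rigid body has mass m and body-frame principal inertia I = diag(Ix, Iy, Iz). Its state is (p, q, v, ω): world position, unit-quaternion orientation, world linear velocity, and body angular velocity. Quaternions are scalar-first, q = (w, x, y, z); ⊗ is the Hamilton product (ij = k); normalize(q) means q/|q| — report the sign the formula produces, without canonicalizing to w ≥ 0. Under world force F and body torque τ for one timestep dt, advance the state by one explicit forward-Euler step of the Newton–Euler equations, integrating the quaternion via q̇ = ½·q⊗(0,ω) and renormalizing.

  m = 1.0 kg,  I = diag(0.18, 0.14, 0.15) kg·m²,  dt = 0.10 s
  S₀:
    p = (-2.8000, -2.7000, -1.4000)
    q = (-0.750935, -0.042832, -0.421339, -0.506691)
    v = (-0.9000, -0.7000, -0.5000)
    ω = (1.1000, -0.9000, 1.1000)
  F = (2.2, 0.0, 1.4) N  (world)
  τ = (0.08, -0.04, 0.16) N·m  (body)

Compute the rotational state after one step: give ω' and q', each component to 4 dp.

ω' = (1.1499, -0.9545, 1.1803)
q' = (-0.7367, -0.1296, -0.4114, -0.5208)

gyro term ω×Iω = (-0.0099, 0.0363, 0.0396)
angular accel α = (0.4994, -0.5450, 0.8027)
ω' = ω + α·dt = (1.1499, -0.9545, 1.1803)
q⊗(0,ω) = (0.2252702, -1.7455233, 0.1655966, -0.3240068)
q + ½dt·q⊗(0,ω), renormalized = (-0.7367, -0.1296, -0.4114, -0.5208)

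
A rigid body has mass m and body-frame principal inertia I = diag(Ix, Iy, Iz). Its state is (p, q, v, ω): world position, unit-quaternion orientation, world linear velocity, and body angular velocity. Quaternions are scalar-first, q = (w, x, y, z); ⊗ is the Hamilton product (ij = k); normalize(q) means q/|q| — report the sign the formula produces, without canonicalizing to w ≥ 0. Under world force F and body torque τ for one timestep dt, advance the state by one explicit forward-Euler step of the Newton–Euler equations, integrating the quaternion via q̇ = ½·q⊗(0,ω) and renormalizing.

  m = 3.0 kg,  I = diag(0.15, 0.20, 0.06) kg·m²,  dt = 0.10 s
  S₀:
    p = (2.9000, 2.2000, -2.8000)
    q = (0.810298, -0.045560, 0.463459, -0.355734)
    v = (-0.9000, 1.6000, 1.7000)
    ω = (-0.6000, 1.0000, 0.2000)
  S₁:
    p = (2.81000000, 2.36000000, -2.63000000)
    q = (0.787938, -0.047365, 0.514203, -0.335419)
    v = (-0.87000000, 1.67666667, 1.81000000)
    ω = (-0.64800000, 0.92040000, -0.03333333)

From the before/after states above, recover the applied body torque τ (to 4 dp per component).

rate change Δω = (-0.04800000, -0.07960000, -0.23333333)
applied torque τ = (-0.1000, -0.1700, -0.1700)

τ = (-0.1000, -0.1700, -0.1700)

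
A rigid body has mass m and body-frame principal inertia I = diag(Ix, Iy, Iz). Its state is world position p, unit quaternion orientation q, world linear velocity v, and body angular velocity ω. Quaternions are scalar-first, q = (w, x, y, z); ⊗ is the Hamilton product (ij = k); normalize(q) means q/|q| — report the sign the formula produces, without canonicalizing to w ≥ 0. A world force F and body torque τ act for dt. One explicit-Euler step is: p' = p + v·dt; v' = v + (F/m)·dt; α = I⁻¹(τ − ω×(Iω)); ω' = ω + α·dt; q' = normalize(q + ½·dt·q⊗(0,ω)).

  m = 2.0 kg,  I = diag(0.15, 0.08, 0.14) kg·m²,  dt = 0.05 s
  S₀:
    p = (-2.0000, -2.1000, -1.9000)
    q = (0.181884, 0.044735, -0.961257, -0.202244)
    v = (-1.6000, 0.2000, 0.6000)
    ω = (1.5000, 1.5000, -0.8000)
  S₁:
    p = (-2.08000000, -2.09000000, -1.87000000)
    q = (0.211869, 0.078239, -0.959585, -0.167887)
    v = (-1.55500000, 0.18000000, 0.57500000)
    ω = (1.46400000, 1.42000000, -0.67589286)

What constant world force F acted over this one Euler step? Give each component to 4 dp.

v₁ − v₀ = (0.04500000, -0.02000000, -0.02500000)
F = m·Δv/dt = (1.8000, -0.8000, -1.0000)

F = (1.8000, -0.8000, -1.0000)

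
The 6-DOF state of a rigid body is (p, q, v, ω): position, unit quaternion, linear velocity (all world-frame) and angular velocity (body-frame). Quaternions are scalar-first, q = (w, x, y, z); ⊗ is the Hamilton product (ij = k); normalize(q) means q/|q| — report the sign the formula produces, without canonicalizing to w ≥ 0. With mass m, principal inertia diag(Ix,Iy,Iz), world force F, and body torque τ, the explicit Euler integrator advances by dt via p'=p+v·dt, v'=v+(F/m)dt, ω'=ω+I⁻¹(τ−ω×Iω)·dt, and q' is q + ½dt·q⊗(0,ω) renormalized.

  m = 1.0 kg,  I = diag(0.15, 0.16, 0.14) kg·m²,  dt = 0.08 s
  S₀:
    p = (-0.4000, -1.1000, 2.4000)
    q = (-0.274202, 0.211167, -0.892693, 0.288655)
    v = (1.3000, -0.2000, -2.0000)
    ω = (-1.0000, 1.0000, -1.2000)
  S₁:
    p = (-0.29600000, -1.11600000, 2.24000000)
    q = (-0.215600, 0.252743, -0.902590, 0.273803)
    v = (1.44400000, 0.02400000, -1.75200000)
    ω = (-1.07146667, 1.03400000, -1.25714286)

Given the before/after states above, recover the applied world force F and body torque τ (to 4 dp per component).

velocity change Δv = (0.14400000, 0.22400000, 0.24800000)
m·(v₁−v₀)/dt = (1.8000, 2.8000, 3.1000)
rate change Δω = (-0.07146667, 0.03400000, -0.05714286)
precession coupling = (0.0240, 0.0120, -0.0100)
applied torque τ = (-0.1100, 0.0800, -0.1100)

F = (1.8000, 2.8000, 3.1000)
τ = (-0.1100, 0.0800, -0.1100)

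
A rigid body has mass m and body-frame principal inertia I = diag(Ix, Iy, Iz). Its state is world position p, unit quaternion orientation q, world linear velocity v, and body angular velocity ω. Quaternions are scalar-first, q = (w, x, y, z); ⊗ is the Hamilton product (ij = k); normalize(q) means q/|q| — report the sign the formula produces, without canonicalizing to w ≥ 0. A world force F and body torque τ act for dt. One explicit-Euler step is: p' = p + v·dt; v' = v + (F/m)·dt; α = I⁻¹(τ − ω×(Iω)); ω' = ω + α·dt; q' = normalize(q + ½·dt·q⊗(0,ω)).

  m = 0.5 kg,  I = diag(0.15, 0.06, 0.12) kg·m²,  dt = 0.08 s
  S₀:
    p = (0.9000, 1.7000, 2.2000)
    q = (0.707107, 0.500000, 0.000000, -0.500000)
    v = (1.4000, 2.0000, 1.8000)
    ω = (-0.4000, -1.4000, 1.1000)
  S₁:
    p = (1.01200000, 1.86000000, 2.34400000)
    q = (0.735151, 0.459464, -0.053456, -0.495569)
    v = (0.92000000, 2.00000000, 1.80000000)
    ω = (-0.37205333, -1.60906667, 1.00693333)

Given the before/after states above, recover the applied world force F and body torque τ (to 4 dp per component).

v₁ − v₀ = (-0.48000000, 0.00000000, 0.00000000)
m·(v₁−v₀)/dt = (-3.0000, 0.0000, 0.0000)
rate change Δω = (0.02794667, -0.20906667, -0.09306667)
I·α + gyro = (-0.0400, -0.1700, -0.1900)

F = (-3.0000, 0.0000, 0.0000)
τ = (-0.0400, -0.1700, -0.1900)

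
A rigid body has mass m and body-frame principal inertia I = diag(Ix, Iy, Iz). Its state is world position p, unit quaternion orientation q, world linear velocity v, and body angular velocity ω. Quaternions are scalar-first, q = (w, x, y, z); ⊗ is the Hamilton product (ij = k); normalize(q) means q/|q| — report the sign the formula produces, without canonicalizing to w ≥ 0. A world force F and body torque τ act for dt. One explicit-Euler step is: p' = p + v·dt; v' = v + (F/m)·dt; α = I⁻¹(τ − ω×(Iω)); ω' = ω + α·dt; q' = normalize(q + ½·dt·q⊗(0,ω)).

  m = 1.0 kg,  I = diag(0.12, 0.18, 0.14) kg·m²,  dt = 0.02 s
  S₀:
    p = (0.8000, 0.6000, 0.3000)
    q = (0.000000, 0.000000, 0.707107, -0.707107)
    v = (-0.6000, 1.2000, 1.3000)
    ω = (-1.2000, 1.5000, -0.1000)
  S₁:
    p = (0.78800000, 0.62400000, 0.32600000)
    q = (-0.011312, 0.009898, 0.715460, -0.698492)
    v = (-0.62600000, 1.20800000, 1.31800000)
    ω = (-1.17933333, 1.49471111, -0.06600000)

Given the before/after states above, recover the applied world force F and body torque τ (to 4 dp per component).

F = (-1.3000, 0.4000, 0.9000)
τ = (0.1300, -0.0500, 0.1300)

ω₁ − ω₀ = (0.02066667, -0.00528889, 0.03400000)
τ = I·(Δω/dt) + ω₀×(Iω₀) = (0.1300, -0.0500, 0.1300)
Δv = v₁−v₀ = (-0.02600000, 0.00800000, 0.01800000)
applied force F = (-1.3000, 0.4000, 0.9000)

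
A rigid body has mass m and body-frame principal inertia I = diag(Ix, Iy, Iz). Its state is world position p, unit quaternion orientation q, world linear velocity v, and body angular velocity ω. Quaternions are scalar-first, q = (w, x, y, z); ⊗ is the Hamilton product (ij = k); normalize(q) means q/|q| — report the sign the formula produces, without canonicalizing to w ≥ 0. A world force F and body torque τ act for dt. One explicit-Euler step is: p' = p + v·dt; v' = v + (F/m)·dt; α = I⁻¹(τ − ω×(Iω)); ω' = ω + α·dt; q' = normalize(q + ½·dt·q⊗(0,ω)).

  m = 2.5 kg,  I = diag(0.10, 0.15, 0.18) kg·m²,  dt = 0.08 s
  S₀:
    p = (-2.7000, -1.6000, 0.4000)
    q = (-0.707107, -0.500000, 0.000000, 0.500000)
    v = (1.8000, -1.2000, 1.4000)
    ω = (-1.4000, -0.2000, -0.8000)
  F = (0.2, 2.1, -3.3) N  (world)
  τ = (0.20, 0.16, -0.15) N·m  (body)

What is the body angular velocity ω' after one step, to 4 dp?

ω×(Iω) gyroscopic = (0.0048, -0.0896, 0.0140)
angular accel α = (1.9520, 1.6640, -0.9111)
ω' = ω + α·dt = (-1.2438, -0.0669, -0.8729)

ω' = (-1.2438, -0.0669, -0.8729)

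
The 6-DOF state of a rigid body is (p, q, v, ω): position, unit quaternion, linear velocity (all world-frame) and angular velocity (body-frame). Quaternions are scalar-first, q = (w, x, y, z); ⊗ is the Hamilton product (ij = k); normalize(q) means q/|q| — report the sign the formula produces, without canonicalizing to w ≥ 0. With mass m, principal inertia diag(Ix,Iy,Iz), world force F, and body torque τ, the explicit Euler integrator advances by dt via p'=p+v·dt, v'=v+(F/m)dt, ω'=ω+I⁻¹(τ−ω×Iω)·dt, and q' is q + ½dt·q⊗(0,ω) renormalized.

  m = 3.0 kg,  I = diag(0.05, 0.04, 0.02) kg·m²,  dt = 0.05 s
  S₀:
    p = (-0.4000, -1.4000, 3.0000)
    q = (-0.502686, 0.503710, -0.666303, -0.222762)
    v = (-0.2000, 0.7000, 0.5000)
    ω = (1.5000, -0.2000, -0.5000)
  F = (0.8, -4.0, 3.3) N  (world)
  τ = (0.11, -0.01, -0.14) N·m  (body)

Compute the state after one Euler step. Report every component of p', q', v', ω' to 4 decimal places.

ω×(Iω) gyroscopic = (-0.0020, -0.0225, 0.0030)
(τ − ω×Iω)/I = (2.2400, 0.3125, -7.1500)
ω' = ω + α·dt = (1.6120, -0.1844, -0.8575)
q⊗(0,ω) = (-1.0002066, -0.4654299, 0.0182492, 1.1500555)
q + ½dt·q⊗(0,ω), renormalized = (-0.5273, 0.4917, -0.6653, -0.1939)
linear accel F/m = (0.2667, -1.3333, 1.1000)
p' = p + v·dt = (-0.4100, -1.3650, 3.0250)
v + (F/m)dt = (-0.1867, 0.6333, 0.5550)

p' = (-0.4100, -1.3650, 3.0250)
q' = (-0.5273, 0.4917, -0.6653, -0.1939)
v' = (-0.1867, 0.6333, 0.5550)
ω' = (1.6120, -0.1844, -0.8575)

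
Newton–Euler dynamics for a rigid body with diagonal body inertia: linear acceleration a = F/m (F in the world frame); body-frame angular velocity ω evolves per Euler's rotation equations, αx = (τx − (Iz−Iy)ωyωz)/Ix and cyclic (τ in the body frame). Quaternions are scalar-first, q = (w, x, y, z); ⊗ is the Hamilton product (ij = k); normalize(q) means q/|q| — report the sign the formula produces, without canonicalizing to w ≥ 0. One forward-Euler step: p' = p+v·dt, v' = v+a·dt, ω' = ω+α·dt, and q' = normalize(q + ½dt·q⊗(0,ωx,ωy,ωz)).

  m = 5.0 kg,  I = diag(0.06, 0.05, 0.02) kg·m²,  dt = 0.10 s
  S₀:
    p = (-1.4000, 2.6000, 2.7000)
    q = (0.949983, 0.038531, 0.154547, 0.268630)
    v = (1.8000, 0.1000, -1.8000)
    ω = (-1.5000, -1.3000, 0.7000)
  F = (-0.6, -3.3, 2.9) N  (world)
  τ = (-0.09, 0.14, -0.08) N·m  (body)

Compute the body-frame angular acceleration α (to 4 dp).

α = (-1.9550, 3.6400, -3.0250)

ω×(Iω) gyroscopic = (0.0273, -0.0420, -0.0195)
(τ − ω×Iω)/I = (-1.9550, 3.6400, -3.0250)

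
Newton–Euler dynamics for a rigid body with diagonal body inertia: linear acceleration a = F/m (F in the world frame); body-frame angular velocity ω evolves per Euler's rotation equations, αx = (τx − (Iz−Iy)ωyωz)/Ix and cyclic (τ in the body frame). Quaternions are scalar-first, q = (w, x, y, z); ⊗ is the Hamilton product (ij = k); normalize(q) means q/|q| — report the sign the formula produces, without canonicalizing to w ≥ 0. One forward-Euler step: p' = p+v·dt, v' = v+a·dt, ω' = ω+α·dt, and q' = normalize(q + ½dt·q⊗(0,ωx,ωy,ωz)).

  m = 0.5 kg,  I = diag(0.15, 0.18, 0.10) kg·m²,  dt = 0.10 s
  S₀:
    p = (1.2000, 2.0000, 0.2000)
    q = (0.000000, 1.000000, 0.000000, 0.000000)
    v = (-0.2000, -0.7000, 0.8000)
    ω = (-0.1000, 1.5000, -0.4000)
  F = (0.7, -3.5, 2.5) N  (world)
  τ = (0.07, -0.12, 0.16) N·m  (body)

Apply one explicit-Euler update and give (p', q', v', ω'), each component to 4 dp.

p' = (1.1800, 1.9300, 0.2800)
q' = (0.0050, 0.9970, 0.0199, 0.0748)
v' = (-0.0600, -1.4000, 1.3000)
ω' = (-0.0853, 1.4322, -0.2355)

p + v·dt = (1.1800, 1.9300, 0.2800)
v + (F/m)dt = (-0.0600, -1.4000, 1.3000)
gyro term ω×Iω = (0.0480, 0.0020, -0.0045)
angular accel α = (0.1467, -0.6778, 1.6450)
new body rate ω' = (-0.0853, 1.4322, -0.2355)
q⊗(0,ω) = (0.1000000, 0.0000000, 0.4000000, 1.5000000)
q' = normalize(q + ½dt·q⊗(0,ω)) = (0.0050, 0.9970, 0.0199, 0.0748)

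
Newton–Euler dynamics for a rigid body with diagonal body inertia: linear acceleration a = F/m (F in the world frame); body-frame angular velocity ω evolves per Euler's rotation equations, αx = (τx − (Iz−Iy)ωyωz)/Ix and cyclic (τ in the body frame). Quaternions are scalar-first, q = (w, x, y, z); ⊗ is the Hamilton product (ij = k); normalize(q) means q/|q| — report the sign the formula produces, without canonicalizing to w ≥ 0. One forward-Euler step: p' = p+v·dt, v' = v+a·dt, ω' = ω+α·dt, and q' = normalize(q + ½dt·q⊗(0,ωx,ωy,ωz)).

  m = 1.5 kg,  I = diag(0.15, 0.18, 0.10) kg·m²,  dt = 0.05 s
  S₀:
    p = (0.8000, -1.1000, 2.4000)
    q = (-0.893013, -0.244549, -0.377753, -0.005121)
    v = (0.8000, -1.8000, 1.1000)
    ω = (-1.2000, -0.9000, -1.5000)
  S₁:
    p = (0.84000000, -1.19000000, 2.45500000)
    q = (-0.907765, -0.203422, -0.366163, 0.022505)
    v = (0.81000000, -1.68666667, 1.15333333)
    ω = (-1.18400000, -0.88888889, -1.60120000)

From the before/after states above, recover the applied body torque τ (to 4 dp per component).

τ = (-0.0600, 0.1300, -0.1700)

rate change Δω = (0.01600000, 0.01111111, -0.10120000)
gyro term ω₀×Iω₀ = (-0.1080, 0.0900, 0.0324)
applied torque τ = (-0.0600, 0.1300, -0.1700)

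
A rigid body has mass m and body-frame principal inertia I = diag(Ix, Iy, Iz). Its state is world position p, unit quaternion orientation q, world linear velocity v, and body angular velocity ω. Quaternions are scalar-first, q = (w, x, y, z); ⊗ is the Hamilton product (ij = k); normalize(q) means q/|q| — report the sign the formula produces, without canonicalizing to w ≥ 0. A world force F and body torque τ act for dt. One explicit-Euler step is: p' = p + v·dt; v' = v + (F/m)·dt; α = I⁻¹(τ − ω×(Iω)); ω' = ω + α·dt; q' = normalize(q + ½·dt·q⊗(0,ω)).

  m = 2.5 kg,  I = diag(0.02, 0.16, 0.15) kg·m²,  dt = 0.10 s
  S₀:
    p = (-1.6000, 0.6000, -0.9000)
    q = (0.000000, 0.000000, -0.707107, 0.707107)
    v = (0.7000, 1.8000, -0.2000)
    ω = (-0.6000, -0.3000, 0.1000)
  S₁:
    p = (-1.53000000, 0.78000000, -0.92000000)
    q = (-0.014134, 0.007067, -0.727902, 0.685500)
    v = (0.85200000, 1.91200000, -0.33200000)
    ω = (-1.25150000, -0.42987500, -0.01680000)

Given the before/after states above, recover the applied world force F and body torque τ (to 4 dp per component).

F = (3.8000, 2.8000, -3.3000)
τ = (-0.1300, -0.2000, -0.1500)

velocity change Δv = (0.15200000, 0.11200000, -0.13200000)
applied force F = (3.8000, 2.8000, -3.3000)
ω₁ − ω₀ = (-0.65150000, -0.12987500, -0.11680000)
ω₀×(Iω₀) = (0.0003, 0.0078, 0.0252)
I·α + gyro = (-0.1300, -0.2000, -0.1500)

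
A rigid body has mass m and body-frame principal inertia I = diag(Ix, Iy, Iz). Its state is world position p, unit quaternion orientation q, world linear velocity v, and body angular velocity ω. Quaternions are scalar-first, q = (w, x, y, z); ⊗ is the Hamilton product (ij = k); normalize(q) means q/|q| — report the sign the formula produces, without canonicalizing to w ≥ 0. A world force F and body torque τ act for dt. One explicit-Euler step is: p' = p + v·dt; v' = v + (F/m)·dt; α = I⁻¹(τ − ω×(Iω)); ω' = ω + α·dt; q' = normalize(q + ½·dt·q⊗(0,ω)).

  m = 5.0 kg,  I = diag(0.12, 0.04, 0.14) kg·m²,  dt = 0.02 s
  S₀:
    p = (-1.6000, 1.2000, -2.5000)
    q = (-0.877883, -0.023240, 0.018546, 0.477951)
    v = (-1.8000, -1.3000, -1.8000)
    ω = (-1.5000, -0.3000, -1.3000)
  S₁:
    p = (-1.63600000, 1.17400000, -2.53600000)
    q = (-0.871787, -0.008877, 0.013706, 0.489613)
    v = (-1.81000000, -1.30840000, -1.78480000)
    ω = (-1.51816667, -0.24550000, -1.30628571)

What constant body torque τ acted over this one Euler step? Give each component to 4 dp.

τ = (-0.0700, 0.0700, -0.0800)

rate change Δω = (-0.01816667, 0.05450000, -0.00628571)
precession coupling = (0.0390, -0.0390, -0.0360)
τ = I·(Δω/dt) + ω₀×(Iω₀) = (-0.0700, 0.0700, -0.0800)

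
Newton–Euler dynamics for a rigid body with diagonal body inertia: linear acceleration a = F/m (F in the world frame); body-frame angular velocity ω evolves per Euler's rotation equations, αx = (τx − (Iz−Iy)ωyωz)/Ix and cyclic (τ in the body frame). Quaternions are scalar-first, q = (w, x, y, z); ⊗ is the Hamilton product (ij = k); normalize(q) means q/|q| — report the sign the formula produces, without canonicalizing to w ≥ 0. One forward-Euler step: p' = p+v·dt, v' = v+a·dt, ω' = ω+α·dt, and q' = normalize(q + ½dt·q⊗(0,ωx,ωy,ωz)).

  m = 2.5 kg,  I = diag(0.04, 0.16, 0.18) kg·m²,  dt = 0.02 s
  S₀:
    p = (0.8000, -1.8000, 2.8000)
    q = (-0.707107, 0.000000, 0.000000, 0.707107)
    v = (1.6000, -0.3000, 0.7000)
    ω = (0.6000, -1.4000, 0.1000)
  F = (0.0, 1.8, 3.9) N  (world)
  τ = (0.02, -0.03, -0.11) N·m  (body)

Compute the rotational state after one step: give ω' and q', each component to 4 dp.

ω' = (0.6114, -1.4027, 0.0990)
q' = (-0.7077, 0.0057, 0.0141, 0.7063)

angular accel α = (0.5700, -0.1350, -0.0511)
new body rate ω' = (0.6114, -1.4027, 0.0990)
q⊗(0,ω) = (-0.0707107, 0.5656856, 1.4142140, -0.0707107)
q' = normalize(q + ½dt·q⊗(0,ω)) = (-0.7077, 0.0057, 0.0141, 0.7063)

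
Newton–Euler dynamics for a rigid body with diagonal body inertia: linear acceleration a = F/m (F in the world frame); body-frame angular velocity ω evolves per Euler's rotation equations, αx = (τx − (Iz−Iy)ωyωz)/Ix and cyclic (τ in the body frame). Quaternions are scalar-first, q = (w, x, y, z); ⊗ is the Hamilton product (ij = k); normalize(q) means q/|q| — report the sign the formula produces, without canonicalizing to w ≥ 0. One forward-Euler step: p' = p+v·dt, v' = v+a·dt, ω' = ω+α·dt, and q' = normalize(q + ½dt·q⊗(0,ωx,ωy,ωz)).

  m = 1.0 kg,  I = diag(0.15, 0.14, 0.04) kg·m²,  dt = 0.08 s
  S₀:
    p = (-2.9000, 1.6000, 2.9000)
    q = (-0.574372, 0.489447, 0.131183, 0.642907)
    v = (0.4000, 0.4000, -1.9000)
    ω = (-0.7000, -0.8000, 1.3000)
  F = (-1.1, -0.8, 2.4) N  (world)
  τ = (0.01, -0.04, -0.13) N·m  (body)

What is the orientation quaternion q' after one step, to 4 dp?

q' = (-0.5886, 0.5317, 0.1059, 0.5997)

Hamilton product q⊗(0,ω) = (-0.3882198, 1.0869239, -0.6268184, -1.0464131)
q + ½dt·q⊗(0,ω), renormalized = (-0.5886, 0.5317, 0.1059, 0.5997)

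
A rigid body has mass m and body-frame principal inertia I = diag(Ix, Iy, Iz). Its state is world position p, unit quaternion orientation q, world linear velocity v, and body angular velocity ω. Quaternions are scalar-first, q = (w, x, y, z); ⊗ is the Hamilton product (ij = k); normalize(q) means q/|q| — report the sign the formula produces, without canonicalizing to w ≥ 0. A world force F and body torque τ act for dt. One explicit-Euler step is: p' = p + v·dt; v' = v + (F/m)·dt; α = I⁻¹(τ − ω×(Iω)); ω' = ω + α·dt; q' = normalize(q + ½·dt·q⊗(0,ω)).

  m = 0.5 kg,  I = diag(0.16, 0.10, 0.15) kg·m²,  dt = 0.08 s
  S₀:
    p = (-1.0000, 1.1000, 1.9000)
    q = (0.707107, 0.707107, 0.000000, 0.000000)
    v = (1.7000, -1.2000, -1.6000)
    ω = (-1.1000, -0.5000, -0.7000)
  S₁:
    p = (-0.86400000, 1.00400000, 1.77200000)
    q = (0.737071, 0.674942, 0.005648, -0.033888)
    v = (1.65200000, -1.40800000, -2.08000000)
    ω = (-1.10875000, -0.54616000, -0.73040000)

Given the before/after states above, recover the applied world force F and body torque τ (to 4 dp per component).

ω₁ − ω₀ = (-0.00875000, -0.04616000, -0.03040000)
ω₀×(Iω₀) = (0.0175, 0.0077, -0.0330)
I·α + gyro = (0.0000, -0.0500, -0.0900)
Δv = v₁−v₀ = (-0.04800000, -0.20800000, -0.48000000)
m·(v₁−v₀)/dt = (-0.3000, -1.3000, -3.0000)

F = (-0.3000, -1.3000, -3.0000)
τ = (0.0000, -0.0500, -0.0900)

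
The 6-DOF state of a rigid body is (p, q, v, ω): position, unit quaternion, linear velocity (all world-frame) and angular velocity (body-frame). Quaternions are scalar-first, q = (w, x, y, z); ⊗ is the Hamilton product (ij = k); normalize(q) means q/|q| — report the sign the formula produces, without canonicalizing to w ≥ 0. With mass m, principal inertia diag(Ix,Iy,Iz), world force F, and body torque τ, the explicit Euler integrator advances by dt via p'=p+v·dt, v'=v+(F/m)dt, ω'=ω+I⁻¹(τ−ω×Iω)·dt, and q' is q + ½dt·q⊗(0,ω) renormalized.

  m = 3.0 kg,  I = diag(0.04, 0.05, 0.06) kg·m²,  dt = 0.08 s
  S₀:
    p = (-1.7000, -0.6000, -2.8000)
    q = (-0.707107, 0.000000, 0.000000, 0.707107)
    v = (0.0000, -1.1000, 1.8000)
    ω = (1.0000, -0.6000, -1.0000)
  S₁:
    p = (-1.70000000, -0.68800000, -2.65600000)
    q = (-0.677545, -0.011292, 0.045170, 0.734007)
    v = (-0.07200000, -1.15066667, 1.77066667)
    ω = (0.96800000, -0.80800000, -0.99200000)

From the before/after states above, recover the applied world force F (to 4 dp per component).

Δv = v₁−v₀ = (-0.07200000, -0.05066667, -0.02933333)
F = m·Δv/dt = (-2.7000, -1.9000, -1.1000)

F = (-2.7000, -1.9000, -1.1000)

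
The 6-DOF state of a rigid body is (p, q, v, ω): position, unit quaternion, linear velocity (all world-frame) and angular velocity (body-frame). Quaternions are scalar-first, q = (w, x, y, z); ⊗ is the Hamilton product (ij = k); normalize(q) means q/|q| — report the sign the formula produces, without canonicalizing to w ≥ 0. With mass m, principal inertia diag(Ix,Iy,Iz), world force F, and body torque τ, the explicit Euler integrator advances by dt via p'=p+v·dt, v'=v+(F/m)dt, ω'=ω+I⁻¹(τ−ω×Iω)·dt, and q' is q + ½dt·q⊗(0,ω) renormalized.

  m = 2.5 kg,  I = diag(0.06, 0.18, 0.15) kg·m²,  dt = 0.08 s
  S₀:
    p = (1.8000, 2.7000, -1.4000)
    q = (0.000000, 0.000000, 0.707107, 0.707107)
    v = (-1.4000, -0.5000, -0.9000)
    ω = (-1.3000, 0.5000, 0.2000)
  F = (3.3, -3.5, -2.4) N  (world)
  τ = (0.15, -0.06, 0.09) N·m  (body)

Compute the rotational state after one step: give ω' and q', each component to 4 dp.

angular accel α = (2.5500, -0.4633, 1.1200)
ω' = ω + α·dt = (-1.0960, 0.4629, 0.2896)
q⊗(0,ω) = (-0.4949749, -0.2121321, -0.9192391, 0.9192391)
q' = normalize(q + ½dt·q⊗(0,ω)) = (-0.0198, -0.0085, 0.6693, 0.7427)

ω' = (-1.0960, 0.4629, 0.2896)
q' = (-0.0198, -0.0085, 0.6693, 0.7427)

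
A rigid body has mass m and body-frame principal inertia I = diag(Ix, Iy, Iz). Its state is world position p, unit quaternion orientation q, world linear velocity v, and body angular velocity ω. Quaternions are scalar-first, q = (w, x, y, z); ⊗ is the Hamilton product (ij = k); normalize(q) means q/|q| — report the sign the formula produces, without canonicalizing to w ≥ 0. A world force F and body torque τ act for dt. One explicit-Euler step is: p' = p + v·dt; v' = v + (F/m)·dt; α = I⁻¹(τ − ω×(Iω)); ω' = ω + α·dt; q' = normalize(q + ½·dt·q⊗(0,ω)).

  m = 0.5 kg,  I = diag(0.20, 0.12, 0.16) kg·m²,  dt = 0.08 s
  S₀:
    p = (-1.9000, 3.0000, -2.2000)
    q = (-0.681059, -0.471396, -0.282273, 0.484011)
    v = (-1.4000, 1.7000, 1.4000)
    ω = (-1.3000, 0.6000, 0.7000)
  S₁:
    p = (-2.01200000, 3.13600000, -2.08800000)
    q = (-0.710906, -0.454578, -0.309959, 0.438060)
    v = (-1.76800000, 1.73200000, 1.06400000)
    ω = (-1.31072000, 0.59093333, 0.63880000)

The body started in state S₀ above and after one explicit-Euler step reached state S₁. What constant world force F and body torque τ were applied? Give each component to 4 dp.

Δω = ω₁−ω₀ = (-0.01072000, -0.00906667, -0.06120000)
gyro term ω₀×Iω₀ = (0.0168, -0.0364, 0.0624)
τ = I·(Δω/dt) + ω₀×(Iω₀) = (-0.0100, -0.0500, -0.0600)
velocity change Δv = (-0.36800000, 0.03200000, -0.33600000)
applied force F = (-2.3000, 0.2000, -2.1000)

F = (-2.3000, 0.2000, -2.1000)
τ = (-0.0100, -0.0500, -0.0600)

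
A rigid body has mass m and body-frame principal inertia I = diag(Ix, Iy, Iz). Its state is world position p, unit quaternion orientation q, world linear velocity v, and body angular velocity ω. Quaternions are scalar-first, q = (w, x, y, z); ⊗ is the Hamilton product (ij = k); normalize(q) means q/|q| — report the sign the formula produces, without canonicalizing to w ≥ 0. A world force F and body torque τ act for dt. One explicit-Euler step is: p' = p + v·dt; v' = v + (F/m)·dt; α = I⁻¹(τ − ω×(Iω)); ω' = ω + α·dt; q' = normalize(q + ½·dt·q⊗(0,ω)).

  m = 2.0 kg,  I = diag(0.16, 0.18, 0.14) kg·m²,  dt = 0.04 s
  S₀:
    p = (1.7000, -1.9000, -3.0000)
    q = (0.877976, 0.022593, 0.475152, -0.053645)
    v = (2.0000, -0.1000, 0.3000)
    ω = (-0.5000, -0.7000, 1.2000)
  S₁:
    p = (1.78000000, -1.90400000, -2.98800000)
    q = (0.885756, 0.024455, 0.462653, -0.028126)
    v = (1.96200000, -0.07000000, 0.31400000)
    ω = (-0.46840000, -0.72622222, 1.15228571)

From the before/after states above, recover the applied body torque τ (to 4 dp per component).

rate change Δω = (0.03160000, -0.02622222, -0.04771429)
gyro term ω₀×Iω₀ = (0.0336, -0.0120, 0.0070)
τ = I·(Δω/dt) + ω₀×(Iω₀) = (0.1600, -0.1300, -0.1600)

τ = (0.1600, -0.1300, -0.1600)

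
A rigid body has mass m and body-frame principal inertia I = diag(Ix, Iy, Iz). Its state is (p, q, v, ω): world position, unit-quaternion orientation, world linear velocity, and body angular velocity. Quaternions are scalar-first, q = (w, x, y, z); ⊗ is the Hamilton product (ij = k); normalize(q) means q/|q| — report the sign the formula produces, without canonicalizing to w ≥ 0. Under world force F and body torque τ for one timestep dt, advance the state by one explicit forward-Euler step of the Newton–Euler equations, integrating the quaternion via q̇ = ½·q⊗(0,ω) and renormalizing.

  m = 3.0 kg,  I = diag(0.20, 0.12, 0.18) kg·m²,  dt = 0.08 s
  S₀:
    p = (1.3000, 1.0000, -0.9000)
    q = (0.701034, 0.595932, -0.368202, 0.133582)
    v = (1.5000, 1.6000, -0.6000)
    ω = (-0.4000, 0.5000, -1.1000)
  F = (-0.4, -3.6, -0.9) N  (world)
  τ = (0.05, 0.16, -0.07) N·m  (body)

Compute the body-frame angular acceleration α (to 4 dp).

α = (0.4150, 1.2600, -0.4778)

ω×(Iω) gyroscopic = (-0.0330, 0.0088, 0.0160)
(τ − ω×Iω)/I = (0.4150, 1.2600, -0.4778)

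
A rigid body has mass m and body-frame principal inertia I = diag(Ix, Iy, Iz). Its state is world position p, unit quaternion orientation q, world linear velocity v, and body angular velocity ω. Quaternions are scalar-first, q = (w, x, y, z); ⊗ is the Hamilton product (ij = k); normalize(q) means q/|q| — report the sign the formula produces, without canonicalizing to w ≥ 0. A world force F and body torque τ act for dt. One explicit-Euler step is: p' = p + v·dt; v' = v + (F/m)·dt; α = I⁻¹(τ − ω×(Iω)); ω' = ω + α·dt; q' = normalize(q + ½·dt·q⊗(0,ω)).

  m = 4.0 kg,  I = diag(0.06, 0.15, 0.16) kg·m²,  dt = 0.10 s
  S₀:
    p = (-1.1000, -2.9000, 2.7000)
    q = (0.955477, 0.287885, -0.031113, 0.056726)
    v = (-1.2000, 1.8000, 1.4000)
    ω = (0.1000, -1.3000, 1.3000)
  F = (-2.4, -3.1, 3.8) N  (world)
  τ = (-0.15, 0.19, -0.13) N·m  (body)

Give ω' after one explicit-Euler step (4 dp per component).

precession coupling ω×(Iω) = (-0.0169, -0.0130, -0.0117)
(τ − ω×Iω)/I = (-2.2183, 1.3533, -0.7394)
ω + α·dt = (-0.1218, -1.1647, 1.2261)

ω' = (-0.1218, -1.1647, 1.2261)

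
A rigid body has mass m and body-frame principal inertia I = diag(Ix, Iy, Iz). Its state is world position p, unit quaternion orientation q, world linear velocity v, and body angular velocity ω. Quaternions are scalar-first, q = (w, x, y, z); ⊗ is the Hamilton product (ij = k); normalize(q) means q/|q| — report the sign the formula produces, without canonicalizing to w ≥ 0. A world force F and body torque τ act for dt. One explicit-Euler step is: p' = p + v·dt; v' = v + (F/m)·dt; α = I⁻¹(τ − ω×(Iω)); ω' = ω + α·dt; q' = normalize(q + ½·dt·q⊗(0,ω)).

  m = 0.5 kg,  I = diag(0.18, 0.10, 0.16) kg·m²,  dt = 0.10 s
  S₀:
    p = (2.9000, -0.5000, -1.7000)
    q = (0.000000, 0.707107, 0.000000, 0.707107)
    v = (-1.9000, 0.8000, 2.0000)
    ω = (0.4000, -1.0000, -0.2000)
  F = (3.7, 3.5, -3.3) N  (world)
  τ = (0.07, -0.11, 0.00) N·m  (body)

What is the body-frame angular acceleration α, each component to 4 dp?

α = (0.3222, -1.0840, -0.2000)

precession coupling ω×(Iω) = (0.0120, -0.0016, 0.0320)
angular accel α = (0.3222, -1.0840, -0.2000)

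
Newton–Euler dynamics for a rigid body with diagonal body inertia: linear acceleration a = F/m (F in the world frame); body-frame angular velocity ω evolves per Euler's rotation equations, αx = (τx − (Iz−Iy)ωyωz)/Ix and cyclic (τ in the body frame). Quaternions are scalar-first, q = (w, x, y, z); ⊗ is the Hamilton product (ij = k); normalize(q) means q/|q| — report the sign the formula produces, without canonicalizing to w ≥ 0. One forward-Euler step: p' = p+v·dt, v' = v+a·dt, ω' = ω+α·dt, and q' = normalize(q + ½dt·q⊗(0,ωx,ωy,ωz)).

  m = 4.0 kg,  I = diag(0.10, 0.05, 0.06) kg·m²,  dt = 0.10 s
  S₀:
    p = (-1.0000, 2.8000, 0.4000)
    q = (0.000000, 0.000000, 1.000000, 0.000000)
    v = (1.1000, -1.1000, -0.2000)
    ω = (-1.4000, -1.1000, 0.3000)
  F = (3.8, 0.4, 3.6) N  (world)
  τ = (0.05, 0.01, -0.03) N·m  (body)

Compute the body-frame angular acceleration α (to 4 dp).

α = (0.5330, 0.5360, 0.7833)

gyro term ω×Iω = (-0.0033, -0.0168, -0.0770)
angular accel α = (0.5330, 0.5360, 0.7833)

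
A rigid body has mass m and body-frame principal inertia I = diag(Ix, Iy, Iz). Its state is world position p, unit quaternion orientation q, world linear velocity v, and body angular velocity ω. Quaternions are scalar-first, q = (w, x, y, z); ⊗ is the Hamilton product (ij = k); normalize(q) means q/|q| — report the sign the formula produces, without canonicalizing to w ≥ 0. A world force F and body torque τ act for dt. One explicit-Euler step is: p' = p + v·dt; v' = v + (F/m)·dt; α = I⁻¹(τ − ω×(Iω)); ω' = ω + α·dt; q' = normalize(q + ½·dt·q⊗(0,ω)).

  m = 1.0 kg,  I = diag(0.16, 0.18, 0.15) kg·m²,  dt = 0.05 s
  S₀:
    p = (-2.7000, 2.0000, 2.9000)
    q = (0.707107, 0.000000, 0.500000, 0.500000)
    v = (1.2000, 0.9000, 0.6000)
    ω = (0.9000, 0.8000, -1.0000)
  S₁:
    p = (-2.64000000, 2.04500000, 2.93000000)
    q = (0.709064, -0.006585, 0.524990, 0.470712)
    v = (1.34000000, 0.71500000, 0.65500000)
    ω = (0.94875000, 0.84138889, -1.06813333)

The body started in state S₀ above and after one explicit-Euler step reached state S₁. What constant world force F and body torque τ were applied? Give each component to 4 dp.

velocity change Δv = (0.14000000, -0.18500000, 0.05500000)
m·(v₁−v₀)/dt = (2.8000, -3.7000, 1.1000)
rate change Δω = (0.04875000, 0.04138889, -0.06813333)
ω₀×(Iω₀) = (0.0240, -0.0090, 0.0144)
applied torque τ = (0.1800, 0.1400, -0.1900)

F = (2.8000, -3.7000, 1.1000)
τ = (0.1800, 0.1400, -0.1900)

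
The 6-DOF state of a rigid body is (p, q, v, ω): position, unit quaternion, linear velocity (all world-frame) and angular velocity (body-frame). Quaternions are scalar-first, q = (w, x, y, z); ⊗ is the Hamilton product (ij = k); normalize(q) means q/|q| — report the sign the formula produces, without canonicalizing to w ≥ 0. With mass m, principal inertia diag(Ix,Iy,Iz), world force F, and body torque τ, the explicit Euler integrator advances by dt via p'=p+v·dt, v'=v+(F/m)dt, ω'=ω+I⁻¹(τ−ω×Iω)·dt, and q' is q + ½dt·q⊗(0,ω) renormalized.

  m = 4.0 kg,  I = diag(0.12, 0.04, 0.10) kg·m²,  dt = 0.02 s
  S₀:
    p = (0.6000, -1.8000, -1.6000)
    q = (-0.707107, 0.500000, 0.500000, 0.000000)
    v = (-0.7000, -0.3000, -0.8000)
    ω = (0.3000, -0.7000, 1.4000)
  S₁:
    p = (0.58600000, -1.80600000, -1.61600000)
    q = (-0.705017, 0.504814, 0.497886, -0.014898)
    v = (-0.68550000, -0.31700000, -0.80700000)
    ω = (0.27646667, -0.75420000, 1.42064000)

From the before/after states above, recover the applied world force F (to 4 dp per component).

F = (2.9000, -3.4000, -1.4000)

v₁ − v₀ = (0.01450000, -0.01700000, -0.00700000)
F = m·Δv/dt = (2.9000, -3.4000, -1.4000)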